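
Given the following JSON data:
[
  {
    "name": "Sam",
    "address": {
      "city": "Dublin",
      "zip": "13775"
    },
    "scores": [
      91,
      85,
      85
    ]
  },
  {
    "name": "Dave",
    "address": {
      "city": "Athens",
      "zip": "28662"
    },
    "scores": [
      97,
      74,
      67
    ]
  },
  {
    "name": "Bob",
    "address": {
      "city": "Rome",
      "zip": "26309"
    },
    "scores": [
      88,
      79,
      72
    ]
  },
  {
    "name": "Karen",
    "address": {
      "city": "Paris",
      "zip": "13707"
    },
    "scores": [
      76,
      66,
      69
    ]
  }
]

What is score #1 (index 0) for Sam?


Path: records[0].scores[0]
Value: 91

ANSWER: 91


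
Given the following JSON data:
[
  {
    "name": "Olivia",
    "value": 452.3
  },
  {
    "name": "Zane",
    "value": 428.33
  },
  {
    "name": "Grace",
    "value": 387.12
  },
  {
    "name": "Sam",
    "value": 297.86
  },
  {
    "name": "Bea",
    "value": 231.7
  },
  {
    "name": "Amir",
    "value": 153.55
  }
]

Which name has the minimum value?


Comparing values:
  Olivia: 452.3
  Zane: 428.33
  Grace: 387.12
  Sam: 297.86
  Bea: 231.7
  Amir: 153.55
Minimum: Amir (153.55)

ANSWER: Amir


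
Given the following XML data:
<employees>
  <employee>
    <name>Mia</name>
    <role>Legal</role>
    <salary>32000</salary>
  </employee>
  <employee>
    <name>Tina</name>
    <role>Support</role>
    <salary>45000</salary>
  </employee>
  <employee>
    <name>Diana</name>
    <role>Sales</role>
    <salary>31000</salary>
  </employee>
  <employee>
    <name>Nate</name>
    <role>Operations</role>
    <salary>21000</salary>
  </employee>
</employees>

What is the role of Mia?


Searching for <employee> with <name>Mia</name>
Found at position 1
<role>Legal</role>

ANSWER: Legal


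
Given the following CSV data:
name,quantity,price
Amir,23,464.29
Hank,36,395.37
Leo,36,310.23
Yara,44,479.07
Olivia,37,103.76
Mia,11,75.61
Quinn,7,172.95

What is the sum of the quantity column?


Values in 'quantity' column:
  Row 1: 23
  Row 2: 36
  Row 3: 36
  Row 4: 44
  Row 5: 37
  Row 6: 11
  Row 7: 7
Sum = 23 + 36 + 36 + 44 + 37 + 11 + 7 = 194

ANSWER: 194


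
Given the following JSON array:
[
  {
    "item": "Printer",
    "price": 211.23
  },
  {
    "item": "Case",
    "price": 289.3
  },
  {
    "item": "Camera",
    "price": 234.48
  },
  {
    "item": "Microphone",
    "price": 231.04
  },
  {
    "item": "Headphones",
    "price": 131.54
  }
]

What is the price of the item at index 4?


Array index 4 -> Headphones
price = 131.54

ANSWER: 131.54


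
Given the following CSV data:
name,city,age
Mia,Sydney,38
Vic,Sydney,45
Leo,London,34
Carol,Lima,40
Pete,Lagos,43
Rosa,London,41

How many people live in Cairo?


Scanning city column for 'Cairo':
Total matches: 0

ANSWER: 0


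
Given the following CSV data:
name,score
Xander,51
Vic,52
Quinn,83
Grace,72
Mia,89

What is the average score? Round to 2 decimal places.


Scores: 51, 52, 83, 72, 89
Sum = 347
Count = 5
Average = 347 / 5 = 69.40

ANSWER: 69.40


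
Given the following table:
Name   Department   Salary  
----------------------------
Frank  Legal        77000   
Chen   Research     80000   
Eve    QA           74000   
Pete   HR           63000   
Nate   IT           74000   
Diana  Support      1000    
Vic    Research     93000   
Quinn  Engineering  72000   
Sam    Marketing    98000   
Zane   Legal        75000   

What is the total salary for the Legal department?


Legal department members:
  Frank: 77000
  Zane: 75000
Total = 77000 + 75000 = 152000

ANSWER: 152000


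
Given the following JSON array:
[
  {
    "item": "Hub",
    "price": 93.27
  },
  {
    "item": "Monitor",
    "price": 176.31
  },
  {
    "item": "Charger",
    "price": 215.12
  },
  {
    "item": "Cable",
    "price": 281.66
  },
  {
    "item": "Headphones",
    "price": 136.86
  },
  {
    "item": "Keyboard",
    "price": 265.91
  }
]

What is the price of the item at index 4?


Array index 4 -> Headphones
price = 136.86

ANSWER: 136.86


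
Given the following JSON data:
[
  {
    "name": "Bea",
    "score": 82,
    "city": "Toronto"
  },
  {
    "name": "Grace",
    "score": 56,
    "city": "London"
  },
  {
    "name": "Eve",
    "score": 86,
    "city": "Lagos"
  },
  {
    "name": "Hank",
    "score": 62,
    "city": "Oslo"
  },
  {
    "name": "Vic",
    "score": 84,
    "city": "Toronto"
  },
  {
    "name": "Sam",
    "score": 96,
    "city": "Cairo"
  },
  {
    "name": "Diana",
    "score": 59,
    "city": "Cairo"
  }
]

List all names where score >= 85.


Filtering records where score >= 85:
  Bea (score=82) -> no
  Grace (score=56) -> no
  Eve (score=86) -> YES
  Hank (score=62) -> no
  Vic (score=84) -> no
  Sam (score=96) -> YES
  Diana (score=59) -> no


ANSWER: Eve, Sam


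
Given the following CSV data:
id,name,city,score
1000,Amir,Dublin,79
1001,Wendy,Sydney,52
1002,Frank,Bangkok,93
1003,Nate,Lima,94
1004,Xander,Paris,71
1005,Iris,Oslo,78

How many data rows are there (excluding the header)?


Counting rows (excluding header):
Header: id,name,city,score
Data rows: 6

ANSWER: 6


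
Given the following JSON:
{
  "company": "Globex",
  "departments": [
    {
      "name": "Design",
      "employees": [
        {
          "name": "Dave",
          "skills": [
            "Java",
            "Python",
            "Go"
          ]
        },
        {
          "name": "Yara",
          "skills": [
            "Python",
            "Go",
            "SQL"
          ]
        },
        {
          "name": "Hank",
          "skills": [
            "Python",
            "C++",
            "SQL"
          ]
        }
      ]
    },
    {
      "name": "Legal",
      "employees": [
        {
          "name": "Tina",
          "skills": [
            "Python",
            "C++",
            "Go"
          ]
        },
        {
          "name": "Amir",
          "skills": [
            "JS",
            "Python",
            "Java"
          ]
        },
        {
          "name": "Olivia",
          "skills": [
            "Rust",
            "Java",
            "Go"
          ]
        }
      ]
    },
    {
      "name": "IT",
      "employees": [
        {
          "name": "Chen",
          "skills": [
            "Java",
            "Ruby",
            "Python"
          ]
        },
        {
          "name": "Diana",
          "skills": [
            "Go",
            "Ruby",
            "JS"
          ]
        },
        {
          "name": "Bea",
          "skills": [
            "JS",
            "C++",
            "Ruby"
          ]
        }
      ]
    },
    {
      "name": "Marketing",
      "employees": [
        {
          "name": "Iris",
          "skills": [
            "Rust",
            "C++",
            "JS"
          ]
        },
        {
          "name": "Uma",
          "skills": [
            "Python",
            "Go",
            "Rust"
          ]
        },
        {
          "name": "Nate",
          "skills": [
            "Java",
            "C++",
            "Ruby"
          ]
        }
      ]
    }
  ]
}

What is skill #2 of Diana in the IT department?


Path: departments[2].employees[1].skills[1]
Value: Ruby

ANSWER: Ruby


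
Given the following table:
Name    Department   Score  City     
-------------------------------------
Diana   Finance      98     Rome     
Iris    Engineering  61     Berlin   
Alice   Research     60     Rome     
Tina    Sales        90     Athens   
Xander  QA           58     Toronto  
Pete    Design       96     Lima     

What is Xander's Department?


Row 5: Xander
Department = QA

ANSWER: QA


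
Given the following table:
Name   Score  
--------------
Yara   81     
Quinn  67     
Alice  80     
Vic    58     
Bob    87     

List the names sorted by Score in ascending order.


Sorting by Score (ascending):
  Vic: 58
  Quinn: 67
  Alice: 80
  Yara: 81
  Bob: 87


ANSWER: Vic, Quinn, Alice, Yara, Bob


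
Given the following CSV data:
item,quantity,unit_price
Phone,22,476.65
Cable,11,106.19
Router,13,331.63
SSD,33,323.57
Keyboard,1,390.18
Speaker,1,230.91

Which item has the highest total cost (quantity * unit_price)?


Computing row totals:
  Phone: 10486.3
  Cable: 1168.09
  Router: 4311.19
  SSD: 10677.81
  Keyboard: 390.18
  Speaker: 230.91
Maximum: SSD (10677.81)

ANSWER: SSD


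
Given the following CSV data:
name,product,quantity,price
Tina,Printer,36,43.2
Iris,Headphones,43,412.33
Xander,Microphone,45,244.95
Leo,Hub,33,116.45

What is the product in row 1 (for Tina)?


Row 1: Tina
Column 'product' = Printer

ANSWER: Printer


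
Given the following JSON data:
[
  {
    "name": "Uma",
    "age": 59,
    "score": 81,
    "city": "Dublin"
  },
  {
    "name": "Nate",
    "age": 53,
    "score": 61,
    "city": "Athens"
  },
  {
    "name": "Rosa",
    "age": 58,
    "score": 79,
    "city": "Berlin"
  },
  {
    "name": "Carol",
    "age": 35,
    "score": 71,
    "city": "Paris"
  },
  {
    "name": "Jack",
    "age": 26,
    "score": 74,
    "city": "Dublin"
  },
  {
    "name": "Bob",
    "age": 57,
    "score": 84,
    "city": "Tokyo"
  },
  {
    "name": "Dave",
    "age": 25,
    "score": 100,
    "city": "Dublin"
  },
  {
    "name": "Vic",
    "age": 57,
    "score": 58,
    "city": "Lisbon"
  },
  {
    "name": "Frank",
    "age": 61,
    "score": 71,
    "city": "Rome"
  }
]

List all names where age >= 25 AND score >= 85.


Checking both conditions:
  Uma (age=59, score=81) -> no
  Nate (age=53, score=61) -> no
  Rosa (age=58, score=79) -> no
  Carol (age=35, score=71) -> no
  Jack (age=26, score=74) -> no
  Bob (age=57, score=84) -> no
  Dave (age=25, score=100) -> YES
  Vic (age=57, score=58) -> no
  Frank (age=61, score=71) -> no


ANSWER: Dave


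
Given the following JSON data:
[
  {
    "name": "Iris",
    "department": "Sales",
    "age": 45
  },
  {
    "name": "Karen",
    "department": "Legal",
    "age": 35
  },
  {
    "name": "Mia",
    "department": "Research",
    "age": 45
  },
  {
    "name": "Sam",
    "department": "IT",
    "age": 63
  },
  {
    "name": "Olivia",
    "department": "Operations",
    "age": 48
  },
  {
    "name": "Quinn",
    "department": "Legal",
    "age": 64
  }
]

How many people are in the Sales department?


Scanning records for department = Sales
  Record 0: Iris
Count: 1

ANSWER: 1


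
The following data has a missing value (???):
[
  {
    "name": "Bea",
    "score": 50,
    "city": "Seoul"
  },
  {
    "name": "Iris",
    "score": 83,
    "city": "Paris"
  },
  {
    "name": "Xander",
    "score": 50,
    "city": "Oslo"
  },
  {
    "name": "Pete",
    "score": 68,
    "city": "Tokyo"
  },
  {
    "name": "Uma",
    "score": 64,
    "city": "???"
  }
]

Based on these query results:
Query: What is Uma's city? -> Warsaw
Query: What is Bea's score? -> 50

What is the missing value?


The missing value is Uma's city
From query: Uma's city = Warsaw

ANSWER: Warsaw


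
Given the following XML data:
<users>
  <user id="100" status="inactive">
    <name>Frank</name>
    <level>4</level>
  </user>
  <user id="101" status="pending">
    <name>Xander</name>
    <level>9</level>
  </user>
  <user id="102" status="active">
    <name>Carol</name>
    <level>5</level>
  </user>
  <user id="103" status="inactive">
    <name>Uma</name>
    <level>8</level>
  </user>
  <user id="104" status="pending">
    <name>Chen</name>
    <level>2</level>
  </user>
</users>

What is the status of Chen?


Finding user with name = Chen
user id="104" status="pending"

ANSWER: pending


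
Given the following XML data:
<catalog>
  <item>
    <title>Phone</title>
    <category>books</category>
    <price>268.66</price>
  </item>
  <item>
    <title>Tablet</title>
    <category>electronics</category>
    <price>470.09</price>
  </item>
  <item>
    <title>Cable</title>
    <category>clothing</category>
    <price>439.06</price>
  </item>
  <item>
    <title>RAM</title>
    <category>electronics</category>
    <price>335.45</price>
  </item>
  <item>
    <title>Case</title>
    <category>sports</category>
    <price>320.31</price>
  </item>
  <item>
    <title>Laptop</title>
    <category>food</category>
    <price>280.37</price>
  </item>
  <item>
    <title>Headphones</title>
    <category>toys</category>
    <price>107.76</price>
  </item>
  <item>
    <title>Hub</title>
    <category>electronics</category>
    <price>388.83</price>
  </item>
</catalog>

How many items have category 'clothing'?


Scanning <item> elements for <category>clothing</category>:
  Item 3: Cable -> MATCH
Count: 1

ANSWER: 1


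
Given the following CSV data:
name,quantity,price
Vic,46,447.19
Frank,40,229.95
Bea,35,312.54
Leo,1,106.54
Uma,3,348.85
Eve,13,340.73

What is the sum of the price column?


Values in 'price' column:
  Row 1: 447.19
  Row 2: 229.95
  Row 3: 312.54
  Row 4: 106.54
  Row 5: 348.85
  Row 6: 340.73
Sum = 447.19 + 229.95 + 312.54 + 106.54 + 348.85 + 340.73 = 1785.8

ANSWER: 1785.8


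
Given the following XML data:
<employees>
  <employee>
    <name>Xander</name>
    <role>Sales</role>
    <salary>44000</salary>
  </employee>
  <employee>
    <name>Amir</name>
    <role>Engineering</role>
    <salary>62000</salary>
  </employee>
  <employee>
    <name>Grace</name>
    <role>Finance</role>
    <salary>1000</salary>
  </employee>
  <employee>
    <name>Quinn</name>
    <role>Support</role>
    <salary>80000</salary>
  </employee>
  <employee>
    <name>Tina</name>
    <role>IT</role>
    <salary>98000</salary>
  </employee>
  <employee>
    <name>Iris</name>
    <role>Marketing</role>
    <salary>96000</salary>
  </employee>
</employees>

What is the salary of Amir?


Searching for <employee> with <name>Amir</name>
Found at position 2
<salary>62000</salary>

ANSWER: 62000


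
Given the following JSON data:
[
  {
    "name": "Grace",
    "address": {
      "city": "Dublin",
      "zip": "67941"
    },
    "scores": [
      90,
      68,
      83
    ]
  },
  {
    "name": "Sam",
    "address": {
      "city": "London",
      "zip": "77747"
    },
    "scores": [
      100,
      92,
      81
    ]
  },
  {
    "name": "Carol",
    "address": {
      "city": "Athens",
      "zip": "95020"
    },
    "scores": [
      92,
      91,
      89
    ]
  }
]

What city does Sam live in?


Path: records[1].address.city
Value: London

ANSWER: London


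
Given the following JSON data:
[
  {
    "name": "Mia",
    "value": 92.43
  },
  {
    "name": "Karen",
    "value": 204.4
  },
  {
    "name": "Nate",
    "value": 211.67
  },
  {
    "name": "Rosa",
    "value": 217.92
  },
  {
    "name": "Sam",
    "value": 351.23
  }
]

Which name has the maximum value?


Comparing values:
  Mia: 92.43
  Karen: 204.4
  Nate: 211.67
  Rosa: 217.92
  Sam: 351.23
Maximum: Sam (351.23)

ANSWER: Sam


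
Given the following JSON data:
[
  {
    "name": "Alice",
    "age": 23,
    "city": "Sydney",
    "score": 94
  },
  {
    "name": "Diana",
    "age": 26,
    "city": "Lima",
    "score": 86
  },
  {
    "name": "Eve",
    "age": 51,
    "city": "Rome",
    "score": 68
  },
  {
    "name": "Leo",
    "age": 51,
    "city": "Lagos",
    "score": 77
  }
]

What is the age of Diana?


Looking up record where name = Diana
Record index: 1
Field 'age' = 26

ANSWER: 26


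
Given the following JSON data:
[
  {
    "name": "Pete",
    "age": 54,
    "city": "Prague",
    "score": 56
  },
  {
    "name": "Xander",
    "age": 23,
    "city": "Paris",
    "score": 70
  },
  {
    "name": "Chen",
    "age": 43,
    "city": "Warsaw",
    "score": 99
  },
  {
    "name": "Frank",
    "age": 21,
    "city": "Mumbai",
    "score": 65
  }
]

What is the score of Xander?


Looking up record where name = Xander
Record index: 1
Field 'score' = 70

ANSWER: 70


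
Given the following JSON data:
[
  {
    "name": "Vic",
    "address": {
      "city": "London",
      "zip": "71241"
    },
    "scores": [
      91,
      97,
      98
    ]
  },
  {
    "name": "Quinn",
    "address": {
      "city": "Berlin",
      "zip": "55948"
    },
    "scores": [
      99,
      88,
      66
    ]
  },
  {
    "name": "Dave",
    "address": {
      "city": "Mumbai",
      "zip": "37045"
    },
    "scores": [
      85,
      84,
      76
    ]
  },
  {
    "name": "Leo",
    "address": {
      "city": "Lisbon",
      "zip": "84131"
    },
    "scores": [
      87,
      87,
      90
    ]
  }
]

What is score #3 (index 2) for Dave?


Path: records[2].scores[2]
Value: 76

ANSWER: 76


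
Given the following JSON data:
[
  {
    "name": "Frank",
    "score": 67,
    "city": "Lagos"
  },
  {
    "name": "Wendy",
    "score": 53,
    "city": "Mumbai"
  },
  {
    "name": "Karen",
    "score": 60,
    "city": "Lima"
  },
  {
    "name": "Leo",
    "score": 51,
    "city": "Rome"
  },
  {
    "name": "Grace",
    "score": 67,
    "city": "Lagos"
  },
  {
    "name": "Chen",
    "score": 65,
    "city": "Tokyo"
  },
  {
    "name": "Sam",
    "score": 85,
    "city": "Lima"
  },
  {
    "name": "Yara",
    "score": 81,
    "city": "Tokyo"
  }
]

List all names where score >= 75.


Filtering records where score >= 75:
  Frank (score=67) -> no
  Wendy (score=53) -> no
  Karen (score=60) -> no
  Leo (score=51) -> no
  Grace (score=67) -> no
  Chen (score=65) -> no
  Sam (score=85) -> YES
  Yara (score=81) -> YES


ANSWER: Sam, Yara


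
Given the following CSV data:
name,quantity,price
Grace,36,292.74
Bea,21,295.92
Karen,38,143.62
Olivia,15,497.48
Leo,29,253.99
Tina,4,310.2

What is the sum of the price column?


Values in 'price' column:
  Row 1: 292.74
  Row 2: 295.92
  Row 3: 143.62
  Row 4: 497.48
  Row 5: 253.99
  Row 6: 310.2
Sum = 292.74 + 295.92 + 143.62 + 497.48 + 253.99 + 310.2 = 1793.95

ANSWER: 1793.95


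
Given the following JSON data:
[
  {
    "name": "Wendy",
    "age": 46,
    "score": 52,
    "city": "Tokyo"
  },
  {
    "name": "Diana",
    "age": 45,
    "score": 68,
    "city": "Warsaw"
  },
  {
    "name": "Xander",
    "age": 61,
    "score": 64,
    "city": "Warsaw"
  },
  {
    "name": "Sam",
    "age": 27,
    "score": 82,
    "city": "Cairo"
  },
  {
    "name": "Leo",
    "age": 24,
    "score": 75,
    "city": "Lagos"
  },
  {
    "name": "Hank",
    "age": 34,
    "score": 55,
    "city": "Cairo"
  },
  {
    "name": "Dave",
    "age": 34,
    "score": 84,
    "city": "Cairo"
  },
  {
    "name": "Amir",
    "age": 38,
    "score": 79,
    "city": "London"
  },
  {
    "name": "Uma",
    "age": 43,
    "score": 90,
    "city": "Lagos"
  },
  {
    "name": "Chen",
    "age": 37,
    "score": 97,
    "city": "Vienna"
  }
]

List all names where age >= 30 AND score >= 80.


Checking both conditions:
  Wendy (age=46, score=52) -> no
  Diana (age=45, score=68) -> no
  Xander (age=61, score=64) -> no
  Sam (age=27, score=82) -> no
  Leo (age=24, score=75) -> no
  Hank (age=34, score=55) -> no
  Dave (age=34, score=84) -> YES
  Amir (age=38, score=79) -> no
  Uma (age=43, score=90) -> YES
  Chen (age=37, score=97) -> YES


ANSWER: Dave, Uma, Chen


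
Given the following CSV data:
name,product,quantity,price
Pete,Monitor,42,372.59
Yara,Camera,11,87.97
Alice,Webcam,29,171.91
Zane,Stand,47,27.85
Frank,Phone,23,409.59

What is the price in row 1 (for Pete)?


Row 1: Pete
Column 'price' = 372.59

ANSWER: 372.59


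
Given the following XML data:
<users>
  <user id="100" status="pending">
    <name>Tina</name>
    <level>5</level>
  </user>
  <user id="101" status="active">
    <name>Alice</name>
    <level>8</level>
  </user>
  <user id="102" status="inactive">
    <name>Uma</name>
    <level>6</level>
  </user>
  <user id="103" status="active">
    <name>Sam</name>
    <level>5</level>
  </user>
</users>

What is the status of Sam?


Finding user with name = Sam
user id="103" status="active"

ANSWER: active


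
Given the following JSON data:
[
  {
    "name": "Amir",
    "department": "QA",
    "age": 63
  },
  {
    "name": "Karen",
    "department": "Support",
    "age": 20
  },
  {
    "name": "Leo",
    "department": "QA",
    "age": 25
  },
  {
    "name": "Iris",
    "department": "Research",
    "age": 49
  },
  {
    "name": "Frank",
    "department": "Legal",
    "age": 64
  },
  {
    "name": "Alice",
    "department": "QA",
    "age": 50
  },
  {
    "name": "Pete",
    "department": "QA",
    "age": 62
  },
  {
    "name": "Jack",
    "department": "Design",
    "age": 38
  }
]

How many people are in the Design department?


Scanning records for department = Design
  Record 7: Jack
Count: 1

ANSWER: 1


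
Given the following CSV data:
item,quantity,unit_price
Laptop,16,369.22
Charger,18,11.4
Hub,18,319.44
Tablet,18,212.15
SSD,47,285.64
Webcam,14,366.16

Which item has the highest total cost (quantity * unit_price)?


Computing row totals:
  Laptop: 5907.52
  Charger: 205.2
  Hub: 5749.92
  Tablet: 3818.7
  SSD: 13425.08
  Webcam: 5126.24
Maximum: SSD (13425.08)

ANSWER: SSD


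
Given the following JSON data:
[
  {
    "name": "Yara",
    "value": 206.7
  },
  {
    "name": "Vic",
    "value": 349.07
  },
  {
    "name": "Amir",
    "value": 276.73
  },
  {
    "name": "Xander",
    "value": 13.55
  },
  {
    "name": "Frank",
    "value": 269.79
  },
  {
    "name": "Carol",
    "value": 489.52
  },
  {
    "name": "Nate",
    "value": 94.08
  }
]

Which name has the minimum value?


Comparing values:
  Yara: 206.7
  Vic: 349.07
  Amir: 276.73
  Xander: 13.55
  Frank: 269.79
  Carol: 489.52
  Nate: 94.08
Minimum: Xander (13.55)

ANSWER: Xander


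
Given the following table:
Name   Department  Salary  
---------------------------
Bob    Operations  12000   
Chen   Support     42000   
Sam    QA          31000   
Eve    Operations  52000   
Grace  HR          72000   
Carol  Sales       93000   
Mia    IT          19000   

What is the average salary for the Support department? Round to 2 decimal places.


Support department members:
  Chen: 42000
Sum = 42000
Count = 1
Average = 42000 / 1 = 42000.00

ANSWER: 42000.00


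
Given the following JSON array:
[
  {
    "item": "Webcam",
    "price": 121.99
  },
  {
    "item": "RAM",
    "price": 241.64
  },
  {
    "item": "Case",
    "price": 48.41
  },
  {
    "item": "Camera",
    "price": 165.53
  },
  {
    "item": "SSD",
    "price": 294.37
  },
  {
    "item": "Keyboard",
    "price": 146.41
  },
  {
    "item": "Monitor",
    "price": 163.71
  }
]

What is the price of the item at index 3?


Array index 3 -> Camera
price = 165.53

ANSWER: 165.53


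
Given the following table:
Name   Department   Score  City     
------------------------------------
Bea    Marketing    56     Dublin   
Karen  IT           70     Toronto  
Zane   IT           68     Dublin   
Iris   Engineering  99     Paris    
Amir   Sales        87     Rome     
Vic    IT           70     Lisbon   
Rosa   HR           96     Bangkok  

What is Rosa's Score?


Row 7: Rosa
Score = 96

ANSWER: 96


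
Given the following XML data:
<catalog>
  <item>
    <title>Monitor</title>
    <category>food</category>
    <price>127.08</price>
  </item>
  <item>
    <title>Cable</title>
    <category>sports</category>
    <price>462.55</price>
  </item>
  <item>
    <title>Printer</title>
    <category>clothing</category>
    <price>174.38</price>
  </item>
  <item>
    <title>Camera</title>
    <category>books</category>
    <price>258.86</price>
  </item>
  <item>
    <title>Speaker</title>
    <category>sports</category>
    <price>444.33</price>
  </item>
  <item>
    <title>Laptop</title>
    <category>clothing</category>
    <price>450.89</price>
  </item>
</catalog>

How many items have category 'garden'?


Scanning <item> elements for <category>garden</category>:
Count: 0

ANSWER: 0


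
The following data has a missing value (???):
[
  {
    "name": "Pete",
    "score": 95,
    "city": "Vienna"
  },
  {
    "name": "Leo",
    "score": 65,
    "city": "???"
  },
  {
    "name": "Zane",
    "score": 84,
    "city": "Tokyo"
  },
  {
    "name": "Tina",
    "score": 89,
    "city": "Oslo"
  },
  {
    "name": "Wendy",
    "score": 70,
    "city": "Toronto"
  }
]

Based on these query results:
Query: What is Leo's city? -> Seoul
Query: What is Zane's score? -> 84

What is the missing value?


The missing value is Leo's city
From query: Leo's city = Seoul

ANSWER: Seoul


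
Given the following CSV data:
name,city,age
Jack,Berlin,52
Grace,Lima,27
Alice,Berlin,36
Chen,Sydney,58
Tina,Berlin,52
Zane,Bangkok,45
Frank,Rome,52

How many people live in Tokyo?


Scanning city column for 'Tokyo':
Total matches: 0

ANSWER: 0


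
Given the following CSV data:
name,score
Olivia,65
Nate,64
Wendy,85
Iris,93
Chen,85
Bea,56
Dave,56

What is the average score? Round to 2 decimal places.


Scores: 65, 64, 85, 93, 85, 56, 56
Sum = 504
Count = 7
Average = 504 / 7 = 72.00

ANSWER: 72.00


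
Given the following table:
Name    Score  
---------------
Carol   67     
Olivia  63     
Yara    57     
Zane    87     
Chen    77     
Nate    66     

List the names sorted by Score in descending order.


Sorting by Score (descending):
  Zane: 87
  Chen: 77
  Carol: 67
  Nate: 66
  Olivia: 63
  Yara: 57


ANSWER: Zane, Chen, Carol, Nate, Olivia, Yara


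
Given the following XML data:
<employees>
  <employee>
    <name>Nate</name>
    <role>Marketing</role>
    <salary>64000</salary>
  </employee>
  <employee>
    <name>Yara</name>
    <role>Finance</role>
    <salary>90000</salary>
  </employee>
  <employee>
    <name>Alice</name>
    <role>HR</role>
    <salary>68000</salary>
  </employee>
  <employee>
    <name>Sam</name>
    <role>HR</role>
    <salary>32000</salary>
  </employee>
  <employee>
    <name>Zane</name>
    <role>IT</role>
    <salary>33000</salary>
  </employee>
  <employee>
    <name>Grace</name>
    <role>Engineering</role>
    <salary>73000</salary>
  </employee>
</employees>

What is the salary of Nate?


Searching for <employee> with <name>Nate</name>
Found at position 1
<salary>64000</salary>

ANSWER: 64000


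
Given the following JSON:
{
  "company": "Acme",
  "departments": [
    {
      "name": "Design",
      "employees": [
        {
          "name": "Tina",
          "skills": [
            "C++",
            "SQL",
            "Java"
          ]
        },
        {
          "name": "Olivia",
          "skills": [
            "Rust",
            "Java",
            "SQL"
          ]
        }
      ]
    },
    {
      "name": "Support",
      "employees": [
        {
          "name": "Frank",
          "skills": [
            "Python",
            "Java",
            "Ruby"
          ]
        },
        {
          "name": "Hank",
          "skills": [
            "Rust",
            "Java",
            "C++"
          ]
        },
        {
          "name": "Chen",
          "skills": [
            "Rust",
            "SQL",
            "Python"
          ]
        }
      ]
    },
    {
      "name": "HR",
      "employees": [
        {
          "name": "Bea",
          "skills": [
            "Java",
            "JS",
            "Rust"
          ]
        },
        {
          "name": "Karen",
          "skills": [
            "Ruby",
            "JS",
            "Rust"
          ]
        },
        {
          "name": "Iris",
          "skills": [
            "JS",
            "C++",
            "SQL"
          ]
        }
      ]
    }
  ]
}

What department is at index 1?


Path: departments[1].name
Value: Support

ANSWER: Support


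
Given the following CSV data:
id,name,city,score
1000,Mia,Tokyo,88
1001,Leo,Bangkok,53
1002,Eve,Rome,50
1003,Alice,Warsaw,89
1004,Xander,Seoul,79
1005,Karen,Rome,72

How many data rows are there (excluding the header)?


Counting rows (excluding header):
Header: id,name,city,score
Data rows: 6

ANSWER: 6


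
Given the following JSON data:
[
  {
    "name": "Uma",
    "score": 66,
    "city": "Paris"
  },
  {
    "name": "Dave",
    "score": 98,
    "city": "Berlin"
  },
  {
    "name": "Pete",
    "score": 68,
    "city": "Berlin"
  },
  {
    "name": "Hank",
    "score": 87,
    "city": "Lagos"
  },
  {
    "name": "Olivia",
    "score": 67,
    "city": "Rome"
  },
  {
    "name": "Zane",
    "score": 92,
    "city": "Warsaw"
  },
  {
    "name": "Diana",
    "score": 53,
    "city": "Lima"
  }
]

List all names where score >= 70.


Filtering records where score >= 70:
  Uma (score=66) -> no
  Dave (score=98) -> YES
  Pete (score=68) -> no
  Hank (score=87) -> YES
  Olivia (score=67) -> no
  Zane (score=92) -> YES
  Diana (score=53) -> no


ANSWER: Dave, Hank, Zane


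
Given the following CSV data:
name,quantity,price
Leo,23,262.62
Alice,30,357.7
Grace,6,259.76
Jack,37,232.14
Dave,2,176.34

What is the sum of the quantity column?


Values in 'quantity' column:
  Row 1: 23
  Row 2: 30
  Row 3: 6
  Row 4: 37
  Row 5: 2
Sum = 23 + 30 + 6 + 37 + 2 = 98

ANSWER: 98


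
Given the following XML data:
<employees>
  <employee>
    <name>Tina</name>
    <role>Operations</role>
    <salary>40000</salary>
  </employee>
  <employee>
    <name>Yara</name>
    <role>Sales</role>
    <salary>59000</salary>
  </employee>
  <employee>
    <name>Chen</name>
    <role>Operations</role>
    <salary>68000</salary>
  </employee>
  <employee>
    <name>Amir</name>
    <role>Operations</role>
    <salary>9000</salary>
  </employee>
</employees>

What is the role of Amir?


Searching for <employee> with <name>Amir</name>
Found at position 4
<role>Operations</role>

ANSWER: Operations


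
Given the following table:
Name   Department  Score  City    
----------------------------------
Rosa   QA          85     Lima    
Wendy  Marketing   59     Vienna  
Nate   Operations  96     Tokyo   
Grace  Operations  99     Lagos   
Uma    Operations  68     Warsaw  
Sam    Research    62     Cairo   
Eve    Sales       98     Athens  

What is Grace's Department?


Row 4: Grace
Department = Operations

ANSWER: Operations


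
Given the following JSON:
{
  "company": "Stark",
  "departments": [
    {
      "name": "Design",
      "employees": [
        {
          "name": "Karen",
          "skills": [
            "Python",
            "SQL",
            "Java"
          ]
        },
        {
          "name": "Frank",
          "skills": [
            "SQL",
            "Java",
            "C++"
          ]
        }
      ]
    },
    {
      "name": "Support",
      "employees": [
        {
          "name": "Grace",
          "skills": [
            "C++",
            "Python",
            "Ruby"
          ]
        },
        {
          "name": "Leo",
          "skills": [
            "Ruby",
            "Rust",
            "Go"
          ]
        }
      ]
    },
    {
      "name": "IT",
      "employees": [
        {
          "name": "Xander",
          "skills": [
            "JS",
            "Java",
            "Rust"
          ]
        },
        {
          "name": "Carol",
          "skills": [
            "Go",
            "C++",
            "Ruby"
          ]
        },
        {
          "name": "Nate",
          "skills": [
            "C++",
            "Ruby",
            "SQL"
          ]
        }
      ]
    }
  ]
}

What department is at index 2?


Path: departments[2].name
Value: IT

ANSWER: IT


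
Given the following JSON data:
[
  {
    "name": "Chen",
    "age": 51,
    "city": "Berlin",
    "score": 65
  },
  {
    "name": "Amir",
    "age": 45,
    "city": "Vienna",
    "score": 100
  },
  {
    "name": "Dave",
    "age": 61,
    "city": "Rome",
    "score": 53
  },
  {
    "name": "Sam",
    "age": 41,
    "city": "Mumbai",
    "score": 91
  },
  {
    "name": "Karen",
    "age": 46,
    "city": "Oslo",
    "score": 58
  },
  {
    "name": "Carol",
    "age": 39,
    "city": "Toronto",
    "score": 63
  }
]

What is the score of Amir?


Looking up record where name = Amir
Record index: 1
Field 'score' = 100

ANSWER: 100


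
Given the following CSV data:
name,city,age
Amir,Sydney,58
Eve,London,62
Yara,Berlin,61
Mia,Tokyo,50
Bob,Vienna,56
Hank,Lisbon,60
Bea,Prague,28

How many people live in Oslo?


Scanning city column for 'Oslo':
Total matches: 0

ANSWER: 0


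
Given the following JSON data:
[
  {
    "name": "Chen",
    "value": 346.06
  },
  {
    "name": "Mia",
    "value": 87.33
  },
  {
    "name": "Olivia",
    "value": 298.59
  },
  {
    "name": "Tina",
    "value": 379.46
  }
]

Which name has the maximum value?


Comparing values:
  Chen: 346.06
  Mia: 87.33
  Olivia: 298.59
  Tina: 379.46
Maximum: Tina (379.46)

ANSWER: Tina


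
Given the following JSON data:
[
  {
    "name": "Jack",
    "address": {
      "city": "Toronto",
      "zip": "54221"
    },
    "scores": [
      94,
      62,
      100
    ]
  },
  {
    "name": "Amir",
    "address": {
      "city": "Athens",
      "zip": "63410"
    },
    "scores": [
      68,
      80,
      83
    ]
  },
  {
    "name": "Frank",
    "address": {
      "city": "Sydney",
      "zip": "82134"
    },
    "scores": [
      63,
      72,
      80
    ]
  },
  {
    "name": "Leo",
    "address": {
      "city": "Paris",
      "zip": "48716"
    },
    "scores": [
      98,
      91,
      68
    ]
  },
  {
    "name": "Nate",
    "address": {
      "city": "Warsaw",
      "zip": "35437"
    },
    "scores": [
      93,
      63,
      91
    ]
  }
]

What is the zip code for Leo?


Path: records[3].address.zip
Value: 48716

ANSWER: 48716


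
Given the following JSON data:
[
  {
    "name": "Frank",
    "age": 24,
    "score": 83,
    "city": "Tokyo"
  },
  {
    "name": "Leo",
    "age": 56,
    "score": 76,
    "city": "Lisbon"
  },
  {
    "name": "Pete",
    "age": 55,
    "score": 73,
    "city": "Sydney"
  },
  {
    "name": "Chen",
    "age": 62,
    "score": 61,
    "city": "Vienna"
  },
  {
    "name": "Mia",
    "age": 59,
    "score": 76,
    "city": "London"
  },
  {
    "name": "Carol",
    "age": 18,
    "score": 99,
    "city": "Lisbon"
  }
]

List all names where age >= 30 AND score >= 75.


Checking both conditions:
  Frank (age=24, score=83) -> no
  Leo (age=56, score=76) -> YES
  Pete (age=55, score=73) -> no
  Chen (age=62, score=61) -> no
  Mia (age=59, score=76) -> YES
  Carol (age=18, score=99) -> no


ANSWER: Leo, Mia


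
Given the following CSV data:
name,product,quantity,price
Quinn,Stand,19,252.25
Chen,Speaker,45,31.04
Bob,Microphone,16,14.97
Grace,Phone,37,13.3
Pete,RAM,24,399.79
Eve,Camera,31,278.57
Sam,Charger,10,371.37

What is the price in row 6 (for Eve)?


Row 6: Eve
Column 'price' = 278.57

ANSWER: 278.57


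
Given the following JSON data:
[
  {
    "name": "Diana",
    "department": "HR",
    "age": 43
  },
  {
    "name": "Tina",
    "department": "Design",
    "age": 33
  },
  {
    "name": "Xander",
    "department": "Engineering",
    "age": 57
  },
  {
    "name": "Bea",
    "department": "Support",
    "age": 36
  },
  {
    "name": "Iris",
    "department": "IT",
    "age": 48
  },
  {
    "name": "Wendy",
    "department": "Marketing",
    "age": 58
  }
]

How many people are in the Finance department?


Scanning records for department = Finance
  No matches found
Count: 0

ANSWER: 0


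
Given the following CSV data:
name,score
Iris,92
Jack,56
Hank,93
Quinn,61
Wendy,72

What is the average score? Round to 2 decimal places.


Scores: 92, 56, 93, 61, 72
Sum = 374
Count = 5
Average = 374 / 5 = 74.80

ANSWER: 74.80


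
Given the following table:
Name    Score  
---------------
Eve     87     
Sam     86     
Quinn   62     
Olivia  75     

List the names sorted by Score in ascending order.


Sorting by Score (ascending):
  Quinn: 62
  Olivia: 75
  Sam: 86
  Eve: 87


ANSWER: Quinn, Olivia, Sam, Eve


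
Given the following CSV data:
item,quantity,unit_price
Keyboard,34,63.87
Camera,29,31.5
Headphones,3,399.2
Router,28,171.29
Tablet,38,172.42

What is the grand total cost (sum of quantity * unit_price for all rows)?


Computing row totals:
  Keyboard: 34 * 63.87 = 2171.58
  Camera: 29 * 31.5 = 913.5
  Headphones: 3 * 399.2 = 1197.6
  Router: 28 * 171.29 = 4796.12
  Tablet: 38 * 172.42 = 6551.96
Grand total = 2171.58 + 913.5 + 1197.6 + 4796.12 + 6551.96 = 15630.76

ANSWER: 15630.76


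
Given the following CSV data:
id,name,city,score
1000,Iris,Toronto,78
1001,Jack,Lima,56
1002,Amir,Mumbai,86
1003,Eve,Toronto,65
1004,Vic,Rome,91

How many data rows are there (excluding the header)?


Counting rows (excluding header):
Header: id,name,city,score
Data rows: 5

ANSWER: 5


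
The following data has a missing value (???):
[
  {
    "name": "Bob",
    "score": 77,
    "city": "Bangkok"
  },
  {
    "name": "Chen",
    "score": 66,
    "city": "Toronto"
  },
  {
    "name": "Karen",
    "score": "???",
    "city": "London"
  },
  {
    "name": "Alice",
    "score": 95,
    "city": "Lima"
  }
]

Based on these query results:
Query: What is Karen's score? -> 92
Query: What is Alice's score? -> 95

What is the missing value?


The missing value is Karen's score
From query: Karen's score = 92

ANSWER: 92


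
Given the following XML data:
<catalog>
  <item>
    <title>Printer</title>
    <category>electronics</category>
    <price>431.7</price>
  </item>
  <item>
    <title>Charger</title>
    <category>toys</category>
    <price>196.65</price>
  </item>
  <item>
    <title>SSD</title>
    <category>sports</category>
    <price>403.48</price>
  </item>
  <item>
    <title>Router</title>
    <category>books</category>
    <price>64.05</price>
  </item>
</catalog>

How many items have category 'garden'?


Scanning <item> elements for <category>garden</category>:
Count: 0

ANSWER: 0


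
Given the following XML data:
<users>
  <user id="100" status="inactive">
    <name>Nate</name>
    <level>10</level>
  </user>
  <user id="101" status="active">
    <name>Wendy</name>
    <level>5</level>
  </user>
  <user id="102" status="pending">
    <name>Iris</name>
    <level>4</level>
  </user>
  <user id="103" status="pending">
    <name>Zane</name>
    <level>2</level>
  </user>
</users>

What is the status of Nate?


Finding user with name = Nate
user id="100" status="inactive"

ANSWER: inactive


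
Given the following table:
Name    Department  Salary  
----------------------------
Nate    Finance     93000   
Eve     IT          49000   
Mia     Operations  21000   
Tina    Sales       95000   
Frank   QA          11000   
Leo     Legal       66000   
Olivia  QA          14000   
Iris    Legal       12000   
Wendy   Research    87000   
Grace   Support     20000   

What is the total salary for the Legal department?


Legal department members:
  Leo: 66000
  Iris: 12000
Total = 66000 + 12000 = 78000

ANSWER: 78000


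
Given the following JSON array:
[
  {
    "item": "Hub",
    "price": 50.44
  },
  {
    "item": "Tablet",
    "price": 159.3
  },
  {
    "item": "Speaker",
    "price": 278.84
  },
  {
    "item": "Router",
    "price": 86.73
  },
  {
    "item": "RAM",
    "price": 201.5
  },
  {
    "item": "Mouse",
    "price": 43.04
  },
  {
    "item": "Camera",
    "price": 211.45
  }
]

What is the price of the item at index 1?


Array index 1 -> Tablet
price = 159.3

ANSWER: 159.3


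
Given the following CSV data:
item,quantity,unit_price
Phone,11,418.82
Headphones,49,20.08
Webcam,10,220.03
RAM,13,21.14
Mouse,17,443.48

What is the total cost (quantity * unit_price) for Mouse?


Row: Mouse
quantity = 17
unit_price = 443.48
total = 17 * 443.48 = 7539.16

ANSWER: 7539.16


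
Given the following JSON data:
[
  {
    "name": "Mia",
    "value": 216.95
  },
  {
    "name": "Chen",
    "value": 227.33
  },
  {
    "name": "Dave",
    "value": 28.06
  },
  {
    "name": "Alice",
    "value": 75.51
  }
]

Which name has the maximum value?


Comparing values:
  Mia: 216.95
  Chen: 227.33
  Dave: 28.06
  Alice: 75.51
Maximum: Chen (227.33)

ANSWER: Chen


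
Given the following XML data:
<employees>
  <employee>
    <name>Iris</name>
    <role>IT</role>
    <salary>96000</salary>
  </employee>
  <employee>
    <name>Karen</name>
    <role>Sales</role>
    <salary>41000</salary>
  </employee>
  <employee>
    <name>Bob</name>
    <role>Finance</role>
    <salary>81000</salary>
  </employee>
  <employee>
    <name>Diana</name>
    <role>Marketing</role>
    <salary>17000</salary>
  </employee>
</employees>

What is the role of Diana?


Searching for <employee> with <name>Diana</name>
Found at position 4
<role>Marketing</role>

ANSWER: Marketing
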